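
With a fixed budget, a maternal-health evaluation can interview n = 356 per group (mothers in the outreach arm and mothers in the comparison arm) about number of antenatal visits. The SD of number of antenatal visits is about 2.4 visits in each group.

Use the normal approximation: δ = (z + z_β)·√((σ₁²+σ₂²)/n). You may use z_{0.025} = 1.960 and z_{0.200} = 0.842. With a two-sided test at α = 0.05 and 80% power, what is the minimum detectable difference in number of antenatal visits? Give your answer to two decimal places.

Minimum detectable difference ≈ 0.50 visits

δ = (z_{α/2} + z_β) · √((σ₁²+σ₂²)/n)
  = (1.960 + 0.842) · √(11.52/356)
  = 2.802 · √0.03236
  = 2.802 · 0.1799
  = 0.5040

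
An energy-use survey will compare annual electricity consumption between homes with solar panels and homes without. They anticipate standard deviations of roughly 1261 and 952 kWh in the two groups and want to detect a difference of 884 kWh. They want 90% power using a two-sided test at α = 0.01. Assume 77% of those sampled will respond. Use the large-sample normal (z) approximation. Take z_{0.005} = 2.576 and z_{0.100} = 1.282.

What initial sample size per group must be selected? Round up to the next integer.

n = 62 per group

n = (z_{α/2} + z_β)² · (σ₁² + σ₂²) / δ²
  = (2.576 + 1.282)² · (1261² + 952² = 2496425) / 884²
  = 14.8842 · 2496425 / 781456
  = 47.55
Adjust for 77% response: 47.55 / 0.77 = 61.75.
Round up → n = 62 per group.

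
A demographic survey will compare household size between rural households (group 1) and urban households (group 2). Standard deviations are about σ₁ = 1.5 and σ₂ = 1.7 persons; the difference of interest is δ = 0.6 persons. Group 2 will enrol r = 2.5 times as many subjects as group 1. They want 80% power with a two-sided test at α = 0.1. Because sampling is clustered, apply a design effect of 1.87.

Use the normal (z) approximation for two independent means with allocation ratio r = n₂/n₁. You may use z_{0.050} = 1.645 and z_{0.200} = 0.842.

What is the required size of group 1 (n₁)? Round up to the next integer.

n₁ = 110

n₁ = (z_{α/2} + z_β)² · (σ₁² + σ₂²/r) / δ²
   = (1.645 + 0.842)² · (1.5² + 1.7²/2.5) / 0.6²
   = 6.1852 · (2.25 + 1.156) / 0.36
   = 6.1852 · 3.406 / 0.36
   = 58.52
Design effect: 1.87 × 58.52 = 109.43.
Round up → n₁ = 110; n₂ = r·n₁ = 2.5 × 110 = 275.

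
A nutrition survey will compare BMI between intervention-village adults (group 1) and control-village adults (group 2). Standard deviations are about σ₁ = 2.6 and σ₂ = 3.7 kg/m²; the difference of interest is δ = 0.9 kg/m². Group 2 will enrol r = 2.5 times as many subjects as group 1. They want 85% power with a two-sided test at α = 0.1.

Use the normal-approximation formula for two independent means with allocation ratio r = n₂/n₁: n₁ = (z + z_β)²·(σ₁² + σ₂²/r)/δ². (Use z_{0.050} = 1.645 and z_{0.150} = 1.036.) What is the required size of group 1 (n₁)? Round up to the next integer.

n₁ = 109

n₁ = (z_{α/2} + z_β)² · (σ₁² + σ₂²/r) / δ²
   = (1.645 + 1.036)² · (2.6² + 3.7²/2.5) / 0.9²
   = 7.1878 · (6.76 + 5.476) / 0.81
   = 7.1878 · 12.236 / 0.81
   = 108.58
Round up → n₁ = 109; n₂ = r·n₁ = 2.5 × 109 = 273.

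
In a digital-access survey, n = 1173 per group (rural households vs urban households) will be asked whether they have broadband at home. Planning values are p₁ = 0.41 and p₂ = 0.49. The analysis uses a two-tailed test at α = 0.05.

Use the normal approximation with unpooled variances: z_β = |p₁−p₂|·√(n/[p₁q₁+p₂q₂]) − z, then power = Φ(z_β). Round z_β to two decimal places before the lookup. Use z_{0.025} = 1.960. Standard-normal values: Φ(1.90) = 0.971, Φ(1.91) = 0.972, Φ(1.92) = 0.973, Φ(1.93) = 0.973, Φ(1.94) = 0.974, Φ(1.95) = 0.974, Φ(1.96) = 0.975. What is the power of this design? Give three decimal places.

z_β = |p₁−p₂|·√(n/[p₁q₁+p₂q₂]) − z_{α/2}
    = 0.08 · √(1173/0.4918) − 1.960
    = 0.08 · 48.8376 − 1.960
    = 3.9070 − 1.960 = 1.9470 → 1.95
Power = Φ(1.95) = 0.974.

Power ≈ 0.974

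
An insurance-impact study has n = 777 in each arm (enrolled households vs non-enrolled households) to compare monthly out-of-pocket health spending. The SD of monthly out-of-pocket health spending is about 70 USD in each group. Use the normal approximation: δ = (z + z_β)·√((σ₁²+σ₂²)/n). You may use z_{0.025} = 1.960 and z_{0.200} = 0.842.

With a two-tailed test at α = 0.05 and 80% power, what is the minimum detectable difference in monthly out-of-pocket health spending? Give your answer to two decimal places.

δ = (z_{α/2} + z_β) · √((σ₁²+σ₂²)/n)
  = (1.960 + 0.842) · √(9800/777)
  = 2.802 · √12.6126
  = 2.802 · 3.5514
  = 9.9511

Minimum detectable difference ≈ 9.95 USD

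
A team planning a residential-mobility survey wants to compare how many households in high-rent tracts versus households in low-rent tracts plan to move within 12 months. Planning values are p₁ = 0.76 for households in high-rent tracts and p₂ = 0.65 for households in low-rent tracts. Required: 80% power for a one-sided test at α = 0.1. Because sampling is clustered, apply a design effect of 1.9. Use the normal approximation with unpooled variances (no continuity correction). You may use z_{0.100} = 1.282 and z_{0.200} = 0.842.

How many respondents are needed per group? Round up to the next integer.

n = 291 per group

n = (z_α + z_β)² · [p₁(1−p₁) + p₂(1−p₂)] / (p₁ − p₂)²
  = (1.282 + 0.842)² · (0.76·0.24 + 0.65·0.35) / (0.11)²
  = (2.124)² · (0.1824 + 0.2275) / 0.0121
  = 4.5114 · 0.4099 / 0.0121
  = 152.83
Design effect: 1.9 × 152.83 = 290.37.
Round up → n = 291 per group.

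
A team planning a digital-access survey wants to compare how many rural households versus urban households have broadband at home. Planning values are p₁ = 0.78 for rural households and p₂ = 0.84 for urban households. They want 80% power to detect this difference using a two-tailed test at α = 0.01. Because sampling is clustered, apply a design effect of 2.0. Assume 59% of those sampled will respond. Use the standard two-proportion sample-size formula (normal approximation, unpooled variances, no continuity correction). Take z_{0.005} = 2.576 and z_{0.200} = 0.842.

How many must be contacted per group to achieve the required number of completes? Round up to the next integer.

n = (z_{α/2} + z_β)² · [p₁(1−p₁) + p₂(1−p₂)] / (p₁ − p₂)²
  = (2.576 + 0.842)² · (0.78·0.22 + 0.84·0.16) / (-0.06)²
  = (3.418)² · (0.1716 + 0.1344) / 0.0036
  = 11.6827 · 0.3060 / 0.0036
  = 993.03
Design effect: 2.0 × 993.03 = 1986.06.
Adjust for 59% response: 1986.06 / 0.59 = 3366.21.
Round up → n = 3367 per group.

n = 3367 per group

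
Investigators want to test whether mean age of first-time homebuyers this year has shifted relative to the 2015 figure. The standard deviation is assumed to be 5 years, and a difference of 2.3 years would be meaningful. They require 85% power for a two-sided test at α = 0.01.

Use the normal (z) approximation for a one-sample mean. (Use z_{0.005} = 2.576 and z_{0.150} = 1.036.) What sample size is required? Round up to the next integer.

n = (z_{α/2} + z_β)² · σ² / δ²
  = (2.576 + 1.036)² · 5² / 2.3²
  = 13.0465 · 25 / 5.29
  = 61.66
Round up → n = 62.

n = 62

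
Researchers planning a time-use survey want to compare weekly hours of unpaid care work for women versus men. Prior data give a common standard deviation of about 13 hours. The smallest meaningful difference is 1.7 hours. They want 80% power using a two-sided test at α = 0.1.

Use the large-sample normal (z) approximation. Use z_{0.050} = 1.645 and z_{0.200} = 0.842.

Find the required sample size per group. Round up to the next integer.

n = (z_{α/2} + z_β)² · (σ₁² + σ₂²) / δ²
  = (1.645 + 0.842)² · (2·13² = 338) / 1.7²
  = 6.1852 · 338 / 2.89
  = 723.39
Round up → n = 724 per group.

n = 724 per group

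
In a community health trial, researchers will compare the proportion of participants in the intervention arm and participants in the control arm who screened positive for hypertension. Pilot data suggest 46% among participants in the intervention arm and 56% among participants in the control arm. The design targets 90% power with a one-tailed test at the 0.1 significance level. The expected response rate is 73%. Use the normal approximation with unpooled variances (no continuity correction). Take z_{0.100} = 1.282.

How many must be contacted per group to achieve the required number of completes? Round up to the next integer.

n = (z_α + z_β)² · [p₁(1−p₁) + p₂(1−p₂)] / (p₁ − p₂)²
  = (1.282 + 1.282)² · (0.46·0.54 + 0.56·0.44) / (-0.10)²
  = (2.564)² · (0.2484 + 0.2464) / 0.0100
  = 6.5741 · 0.4948 / 0.0100
  = 325.29
Adjust for 73% response: 325.29 / 0.73 = 445.60.
Round up → n = 446 per group.

n = 446 per group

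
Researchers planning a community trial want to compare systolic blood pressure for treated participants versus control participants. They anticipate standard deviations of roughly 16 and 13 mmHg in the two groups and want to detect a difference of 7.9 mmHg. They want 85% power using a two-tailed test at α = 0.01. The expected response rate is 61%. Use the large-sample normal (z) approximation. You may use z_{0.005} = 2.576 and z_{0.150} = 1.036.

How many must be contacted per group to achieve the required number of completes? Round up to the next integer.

n = (z_{α/2} + z_β)² · (σ₁² + σ₂²) / δ²
  = (2.576 + 1.036)² · (16² + 13² = 425) / 7.9²
  = 13.0465 · 425 / 62.41
  = 88.84
Adjust for 61% response: 88.84 / 0.61 = 145.65.
Round up → n = 146 per group.

n = 146 per group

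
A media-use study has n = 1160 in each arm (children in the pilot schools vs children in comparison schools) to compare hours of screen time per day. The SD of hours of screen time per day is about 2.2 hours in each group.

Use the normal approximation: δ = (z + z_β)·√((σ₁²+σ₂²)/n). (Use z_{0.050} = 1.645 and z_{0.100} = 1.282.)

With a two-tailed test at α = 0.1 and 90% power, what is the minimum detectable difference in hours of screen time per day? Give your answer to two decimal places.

δ = (z_{α/2} + z_β) · √((σ₁²+σ₂²)/n)
  = (1.645 + 1.282) · √(9.68/1160)
  = 2.927 · √0.00834
  = 2.927 · 0.0914
  = 0.2674

Minimum detectable difference ≈ 0.27 hours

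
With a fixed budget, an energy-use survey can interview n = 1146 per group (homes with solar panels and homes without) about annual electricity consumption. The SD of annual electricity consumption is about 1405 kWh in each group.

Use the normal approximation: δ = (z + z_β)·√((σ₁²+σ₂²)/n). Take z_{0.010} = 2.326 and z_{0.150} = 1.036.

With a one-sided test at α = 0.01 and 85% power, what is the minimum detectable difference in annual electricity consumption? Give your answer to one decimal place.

δ = (z_α + z_β) · √((σ₁²+σ₂²)/n)
  = (2.326 + 1.036) · √(3948050/1146)
  = 3.362 · √3445.1
  = 3.362 · 58.6947
  = 197.3316

Minimum detectable difference ≈ 197.3 kWh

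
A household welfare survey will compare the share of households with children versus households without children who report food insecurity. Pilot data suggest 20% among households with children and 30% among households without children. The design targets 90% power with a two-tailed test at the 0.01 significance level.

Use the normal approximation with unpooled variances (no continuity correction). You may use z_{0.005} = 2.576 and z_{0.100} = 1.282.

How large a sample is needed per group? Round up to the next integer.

n = 551 per group

n = (z_{α/2} + z_β)² · [p₁(1−p₁) + p₂(1−p₂)] / (p₁ − p₂)²
  = (2.576 + 1.282)² · (0.20·0.80 + 0.30·0.70) / (-0.10)²
  = (3.858)² · (0.1600 + 0.2100) / 0.0100
  = 14.8842 · 0.3700 / 0.0100
  = 550.71
Round up → n = 551 per group.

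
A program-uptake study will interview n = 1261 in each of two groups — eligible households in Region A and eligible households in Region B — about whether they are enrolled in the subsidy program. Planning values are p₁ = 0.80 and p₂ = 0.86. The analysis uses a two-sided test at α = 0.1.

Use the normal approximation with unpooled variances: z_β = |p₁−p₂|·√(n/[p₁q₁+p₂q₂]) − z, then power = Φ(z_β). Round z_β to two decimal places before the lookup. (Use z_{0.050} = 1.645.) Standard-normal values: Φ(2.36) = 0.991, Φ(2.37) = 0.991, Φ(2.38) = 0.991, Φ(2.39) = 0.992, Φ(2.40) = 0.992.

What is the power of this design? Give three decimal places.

z_β = |p₁−p₂|·√(n/[p₁q₁+p₂q₂]) − z_{α/2}
    = 0.06 · √(1261/0.2804) − 1.645
    = 0.06 · 67.0608 − 1.645
    = 4.0236 − 1.645 = 2.3786 → 2.38
Power = Φ(2.38) = 0.991.

Power ≈ 0.991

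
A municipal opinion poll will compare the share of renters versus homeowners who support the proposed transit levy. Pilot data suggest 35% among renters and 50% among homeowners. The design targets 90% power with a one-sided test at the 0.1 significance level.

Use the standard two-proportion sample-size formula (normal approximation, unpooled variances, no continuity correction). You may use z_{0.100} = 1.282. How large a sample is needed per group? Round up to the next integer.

n = 140 per group

n = (z_α + z_β)² · [p₁(1−p₁) + p₂(1−p₂)] / (p₁ − p₂)²
  = (1.282 + 1.282)² · (0.35·0.65 + 0.50·0.50) / (-0.15)²
  = (2.564)² · (0.2275 + 0.2500) / 0.0225
  = 6.5741 · 0.4775 / 0.0225
  = 139.52
Round up → n = 140 per group.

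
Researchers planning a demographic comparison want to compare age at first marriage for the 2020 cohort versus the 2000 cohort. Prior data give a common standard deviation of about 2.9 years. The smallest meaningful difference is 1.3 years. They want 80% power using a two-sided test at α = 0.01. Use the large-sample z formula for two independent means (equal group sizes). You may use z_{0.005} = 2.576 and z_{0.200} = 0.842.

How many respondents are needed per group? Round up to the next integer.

n = 117 per group

n = (z_{α/2} + z_β)² · (σ₁² + σ₂²) / δ²
  = (2.576 + 0.842)² · (2·2.9² = 16.82) / 1.3²
  = 11.6827 · 16.82 / 1.69
  = 116.27
Round up → n = 117 per group.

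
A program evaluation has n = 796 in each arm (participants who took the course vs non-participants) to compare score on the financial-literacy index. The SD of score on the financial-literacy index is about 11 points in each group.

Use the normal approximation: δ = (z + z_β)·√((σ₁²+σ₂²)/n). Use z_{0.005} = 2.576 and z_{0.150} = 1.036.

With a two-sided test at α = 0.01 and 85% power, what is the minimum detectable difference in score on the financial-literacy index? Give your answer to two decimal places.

Minimum detectable difference ≈ 1.99 points

δ = (z_{α/2} + z_β) · √((σ₁²+σ₂²)/n)
  = (2.576 + 1.036) · √(242/796)
  = 3.612 · √0.30402
  = 3.612 · 0.5514
  = 1.9916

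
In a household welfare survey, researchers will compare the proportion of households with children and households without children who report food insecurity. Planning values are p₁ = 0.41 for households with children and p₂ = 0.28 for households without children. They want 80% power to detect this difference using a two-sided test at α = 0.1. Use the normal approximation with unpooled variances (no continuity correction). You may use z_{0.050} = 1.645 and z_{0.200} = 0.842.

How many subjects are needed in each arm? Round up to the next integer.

n = (z_{α/2} + z_β)² · [p₁(1−p₁) + p₂(1−p₂)] / (p₁ − p₂)²
  = (1.645 + 0.842)² · (0.41·0.59 + 0.28·0.72) / (0.13)²
  = (2.487)² · (0.2419 + 0.2016) / 0.0169
  = 6.1852 · 0.4435 / 0.0169
  = 162.31
Round up → n = 163 per group.

n = 163 per group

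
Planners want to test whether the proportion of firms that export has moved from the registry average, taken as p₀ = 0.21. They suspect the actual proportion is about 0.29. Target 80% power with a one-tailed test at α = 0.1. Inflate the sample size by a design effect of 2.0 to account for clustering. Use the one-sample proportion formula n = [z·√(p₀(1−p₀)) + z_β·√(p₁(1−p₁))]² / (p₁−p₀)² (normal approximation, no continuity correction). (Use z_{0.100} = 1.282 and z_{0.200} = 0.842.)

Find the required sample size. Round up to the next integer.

n = [z_α·√(p₀q₀) + z_β·√(p₁q₁)]² / (p₁ − p₀)²
  = [1.282·√(0.21·0.79) + 0.842·√(0.29·0.71)]² / (0.08)²
  = [1.282·0.4073 + 0.842·0.4538]² / 0.0064
  = [0.9042]² / 0.0064
  = 127.76
Design effect: 2.0 × 127.76 = 255.51.
Round up → n = 256.

n = 256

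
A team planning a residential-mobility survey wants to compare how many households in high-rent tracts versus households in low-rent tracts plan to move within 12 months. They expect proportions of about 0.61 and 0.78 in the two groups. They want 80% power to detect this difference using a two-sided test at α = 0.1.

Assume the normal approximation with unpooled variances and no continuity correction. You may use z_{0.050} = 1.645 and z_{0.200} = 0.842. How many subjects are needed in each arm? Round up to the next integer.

n = (z_{α/2} + z_β)² · [p₁(1−p₁) + p₂(1−p₂)] / (p₁ − p₂)²
  = (1.645 + 0.842)² · (0.61·0.39 + 0.78·0.22) / (-0.17)²
  = (2.487)² · (0.2379 + 0.1716) / 0.0289
  = 6.1852 · 0.4095 / 0.0289
  = 87.64
Round up → n = 88 per group.

n = 88 per group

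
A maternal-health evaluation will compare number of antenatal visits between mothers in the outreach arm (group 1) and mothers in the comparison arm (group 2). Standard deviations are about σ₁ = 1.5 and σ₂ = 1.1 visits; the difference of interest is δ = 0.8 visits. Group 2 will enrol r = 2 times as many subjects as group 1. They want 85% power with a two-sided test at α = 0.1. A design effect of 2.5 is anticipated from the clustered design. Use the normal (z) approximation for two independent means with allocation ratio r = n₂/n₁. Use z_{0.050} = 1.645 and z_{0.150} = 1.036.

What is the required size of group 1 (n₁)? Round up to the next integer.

n₁ = (z_{α/2} + z_β)² · (σ₁² + σ₂²/r) / δ²
   = (1.645 + 1.036)² · (1.5² + 1.1²/2) / 0.8²
   = 7.1878 · (2.25 + 0.605) / 0.64
   = 7.1878 · 2.855 / 0.64
   = 32.06
Design effect: 2.5 × 32.06 = 80.16.
Round up → n₁ = 81; n₂ = r·n₁ = 2 × 81 = 162.

n₁ = 81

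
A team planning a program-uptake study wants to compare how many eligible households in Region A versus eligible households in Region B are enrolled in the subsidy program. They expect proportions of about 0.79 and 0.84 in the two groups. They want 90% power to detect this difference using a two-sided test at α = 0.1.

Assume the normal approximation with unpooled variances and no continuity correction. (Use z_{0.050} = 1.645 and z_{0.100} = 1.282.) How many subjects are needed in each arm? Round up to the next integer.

n = 1030 per group

n = (z_{α/2} + z_β)² · [p₁(1−p₁) + p₂(1−p₂)] / (p₁ − p₂)²
  = (1.645 + 1.282)² · (0.79·0.21 + 0.84·0.16) / (-0.05)²
  = (2.927)² · (0.1659 + 0.1344) / 0.0025
  = 8.5673 · 0.3003 / 0.0025
  = 1029.11
Round up → n = 1030 per group.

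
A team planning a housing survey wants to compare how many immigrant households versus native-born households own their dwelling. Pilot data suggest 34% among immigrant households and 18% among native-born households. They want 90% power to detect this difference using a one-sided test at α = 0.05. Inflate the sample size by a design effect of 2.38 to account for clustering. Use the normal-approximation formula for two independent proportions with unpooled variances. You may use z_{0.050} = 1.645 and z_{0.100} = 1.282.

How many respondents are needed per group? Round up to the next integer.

n = 297 per group

n = (z_α + z_β)² · [p₁(1−p₁) + p₂(1−p₂)] / (p₁ − p₂)²
  = (1.645 + 1.282)² · (0.34·0.66 + 0.18·0.82) / (0.16)²
  = (2.927)² · (0.2244 + 0.1476) / 0.0256
  = 8.5673 · 0.3720 / 0.0256
  = 124.49
Design effect: 2.38 × 124.49 = 296.30.
Round up → n = 297 per group.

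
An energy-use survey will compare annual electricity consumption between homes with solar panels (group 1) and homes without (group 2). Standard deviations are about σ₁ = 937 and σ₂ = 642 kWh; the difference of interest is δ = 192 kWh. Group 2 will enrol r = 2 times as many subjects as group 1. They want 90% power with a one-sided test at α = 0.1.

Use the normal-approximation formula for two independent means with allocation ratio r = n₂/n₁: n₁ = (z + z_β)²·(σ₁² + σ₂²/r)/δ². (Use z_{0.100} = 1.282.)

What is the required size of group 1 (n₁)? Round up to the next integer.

n₁ = (z_α + z_β)² · (σ₁² + σ₂²/r) / δ²
   = (1.282 + 1.282)² · (937² + 642²/2) / 192²
   = 6.5741 · (877969 + 206082) / 36864
   = 6.5741 · 1084051 / 36864
   = 193.32
Round up → n₁ = 194; n₂ = r·n₁ = 2 × 194 = 388.

n₁ = 194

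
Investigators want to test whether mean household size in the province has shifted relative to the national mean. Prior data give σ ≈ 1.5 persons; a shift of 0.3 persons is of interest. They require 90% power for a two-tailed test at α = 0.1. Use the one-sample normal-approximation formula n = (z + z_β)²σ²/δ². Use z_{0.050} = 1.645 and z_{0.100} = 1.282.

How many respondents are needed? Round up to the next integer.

n = (z_{α/2} + z_β)² · σ² / δ²
  = (1.645 + 1.282)² · 1.5² / 0.3²
  = 8.5673 · 2.25 / 0.09
  = 214.18
Round up → n = 215.

n = 215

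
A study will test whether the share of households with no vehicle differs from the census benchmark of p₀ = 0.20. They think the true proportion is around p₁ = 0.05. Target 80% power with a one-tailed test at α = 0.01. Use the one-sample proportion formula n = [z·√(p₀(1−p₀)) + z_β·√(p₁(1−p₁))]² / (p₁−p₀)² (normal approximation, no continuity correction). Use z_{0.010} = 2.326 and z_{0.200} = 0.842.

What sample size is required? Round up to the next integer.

n = 56

n = [z_α·√(p₀q₀) + z_β·√(p₁q₁)]² / (p₁ − p₀)²
  = [2.326·√(0.20·0.80) + 0.842·√(0.05·0.95)]² / (-0.15)²
  = [2.326·0.4000 + 0.842·0.2179]² / 0.0225
  = [1.1139]² / 0.0225
  = 55.15
Round up → n = 56.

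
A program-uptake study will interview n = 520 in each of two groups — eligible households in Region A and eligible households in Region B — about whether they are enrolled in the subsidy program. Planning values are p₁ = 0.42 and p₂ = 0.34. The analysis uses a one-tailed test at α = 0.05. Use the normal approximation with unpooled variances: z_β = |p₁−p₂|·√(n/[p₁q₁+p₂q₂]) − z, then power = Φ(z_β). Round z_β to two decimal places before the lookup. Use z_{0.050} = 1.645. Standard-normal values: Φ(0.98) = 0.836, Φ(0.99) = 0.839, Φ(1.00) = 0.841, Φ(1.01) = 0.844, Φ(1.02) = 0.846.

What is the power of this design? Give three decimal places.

Power ≈ 0.846

z_β = |p₁−p₂|·√(n/[p₁q₁+p₂q₂]) − z_α
    = 0.08 · √(520/0.4680) − 1.645
    = 0.08 · 33.3333 − 1.645
    = 2.6667 − 1.645 = 1.0217 → 1.02
Power = Φ(1.02) = 0.846.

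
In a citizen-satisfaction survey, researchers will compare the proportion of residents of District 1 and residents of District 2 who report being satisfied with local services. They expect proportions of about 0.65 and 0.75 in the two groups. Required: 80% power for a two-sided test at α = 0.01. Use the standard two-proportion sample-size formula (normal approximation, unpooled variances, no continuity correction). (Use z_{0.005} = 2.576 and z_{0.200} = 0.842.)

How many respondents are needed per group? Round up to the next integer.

n = (z_{α/2} + z_β)² · [p₁(1−p₁) + p₂(1−p₂)] / (p₁ − p₂)²
  = (2.576 + 0.842)² · (0.65·0.35 + 0.75·0.25) / (-0.10)²
  = (3.418)² · (0.2275 + 0.1875) / 0.0100
  = 11.6827 · 0.4150 / 0.0100
  = 484.83
Round up → n = 485 per group.

n = 485 per group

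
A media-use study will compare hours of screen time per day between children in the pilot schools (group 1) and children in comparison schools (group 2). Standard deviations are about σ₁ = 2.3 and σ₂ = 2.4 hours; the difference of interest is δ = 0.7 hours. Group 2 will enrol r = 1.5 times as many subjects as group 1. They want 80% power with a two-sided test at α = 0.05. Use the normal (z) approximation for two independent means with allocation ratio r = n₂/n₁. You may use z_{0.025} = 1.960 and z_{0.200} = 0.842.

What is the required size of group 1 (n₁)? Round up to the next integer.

n₁ = 147

n₁ = (z_{α/2} + z_β)² · (σ₁² + σ₂²/r) / δ²
   = (1.960 + 0.842)² · (2.3² + 2.4²/1.5) / 0.7²
   = 7.8512 · (5.29 + 3.84) / 0.49
   = 7.8512 · 9.13 / 0.49
   = 146.29
Round up → n₁ = 147; n₂ = r·n₁ = 1.5 × 147 = 221.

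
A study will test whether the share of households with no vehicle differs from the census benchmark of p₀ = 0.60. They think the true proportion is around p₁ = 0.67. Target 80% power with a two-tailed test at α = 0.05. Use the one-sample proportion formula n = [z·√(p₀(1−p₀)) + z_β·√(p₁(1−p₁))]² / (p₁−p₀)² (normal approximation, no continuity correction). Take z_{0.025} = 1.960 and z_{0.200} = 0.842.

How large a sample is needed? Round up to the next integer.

n = 376

n = [z_{α/2}·√(p₀q₀) + z_β·√(p₁q₁)]² / (p₁ − p₀)²
  = [1.960·√(0.60·0.40) + 0.842·√(0.67·0.33)]² / (0.07)²
  = [1.960·0.4899 + 0.842·0.4702]² / 0.0049
  = [1.3561]² / 0.0049
  = 375.32
Round up → n = 376.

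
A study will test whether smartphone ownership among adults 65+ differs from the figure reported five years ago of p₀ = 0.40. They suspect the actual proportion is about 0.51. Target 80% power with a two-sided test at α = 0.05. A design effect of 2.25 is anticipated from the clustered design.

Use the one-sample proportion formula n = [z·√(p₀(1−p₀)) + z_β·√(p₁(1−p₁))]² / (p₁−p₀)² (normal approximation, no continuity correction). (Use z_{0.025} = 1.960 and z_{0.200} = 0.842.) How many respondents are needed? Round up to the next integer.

n = [z_{α/2}·√(p₀q₀) + z_β·√(p₁q₁)]² / (p₁ − p₀)²
  = [1.960·√(0.40·0.60) + 0.842·√(0.51·0.49)]² / (0.11)²
  = [1.960·0.4899 + 0.842·0.4999]² / 0.0121
  = [1.3811]² / 0.0121
  = 157.64
Design effect: 2.25 × 157.64 = 354.70.
Round up → n = 355.

n = 355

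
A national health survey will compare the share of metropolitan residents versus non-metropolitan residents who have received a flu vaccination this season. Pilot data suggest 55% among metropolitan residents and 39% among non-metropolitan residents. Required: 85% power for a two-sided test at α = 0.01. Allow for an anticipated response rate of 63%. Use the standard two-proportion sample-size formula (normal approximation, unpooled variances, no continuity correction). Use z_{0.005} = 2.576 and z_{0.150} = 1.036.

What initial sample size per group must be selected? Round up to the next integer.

n = 393 per group

n = (z_{α/2} + z_β)² · [p₁(1−p₁) + p₂(1−p₂)] / (p₁ − p₂)²
  = (2.576 + 1.036)² · (0.55·0.45 + 0.39·0.61) / (0.16)²
  = (3.612)² · (0.2475 + 0.2379) / 0.0256
  = 13.0465 · 0.4854 / 0.0256
  = 247.37
Adjust for 63% response: 247.37 / 0.63 = 392.66.
Round up → n = 393 per group.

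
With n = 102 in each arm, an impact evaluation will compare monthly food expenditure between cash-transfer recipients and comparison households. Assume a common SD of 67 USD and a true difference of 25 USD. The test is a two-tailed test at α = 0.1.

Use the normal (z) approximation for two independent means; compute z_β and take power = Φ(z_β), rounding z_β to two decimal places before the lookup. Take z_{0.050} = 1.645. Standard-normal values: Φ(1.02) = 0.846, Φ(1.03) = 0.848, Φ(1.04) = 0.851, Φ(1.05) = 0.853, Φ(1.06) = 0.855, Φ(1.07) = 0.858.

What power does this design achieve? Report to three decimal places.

z_β = δ·√(n/(σ₁²+σ₂²)) − z_{α/2}
    = 25 · √(102/8978) − 1.645
    = 25 · 0.10659 − 1.645
    = 2.6647 − 1.645 = 1.0197 → 1.02
Power = Φ(1.02) = 0.846.

Power ≈ 0.846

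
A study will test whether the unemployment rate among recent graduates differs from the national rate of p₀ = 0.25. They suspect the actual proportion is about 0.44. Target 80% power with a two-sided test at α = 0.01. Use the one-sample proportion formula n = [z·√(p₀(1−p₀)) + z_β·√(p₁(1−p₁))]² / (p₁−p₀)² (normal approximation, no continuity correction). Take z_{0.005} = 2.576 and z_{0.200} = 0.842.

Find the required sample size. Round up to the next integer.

n = 66

n = [z_{α/2}·√(p₀q₀) + z_β·√(p₁q₁)]² / (p₁ − p₀)²
  = [2.576·√(0.25·0.75) + 0.842·√(0.44·0.56)]² / (0.19)²
  = [2.576·0.4330 + 0.842·0.4964]² / 0.0361
  = [1.5334]² / 0.0361
  = 65.13
Round up → n = 66.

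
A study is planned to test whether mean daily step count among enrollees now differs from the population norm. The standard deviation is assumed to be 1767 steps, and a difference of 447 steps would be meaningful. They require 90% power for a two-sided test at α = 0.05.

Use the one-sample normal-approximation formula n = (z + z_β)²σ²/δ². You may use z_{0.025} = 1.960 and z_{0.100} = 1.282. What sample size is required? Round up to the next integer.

n = (z_{α/2} + z_β)² · σ² / δ²
  = (1.960 + 1.282)² · 1767² / 447²
  = 10.5106 · 3122289 / 199809
  = 164.24
Round up → n = 165.

n = 165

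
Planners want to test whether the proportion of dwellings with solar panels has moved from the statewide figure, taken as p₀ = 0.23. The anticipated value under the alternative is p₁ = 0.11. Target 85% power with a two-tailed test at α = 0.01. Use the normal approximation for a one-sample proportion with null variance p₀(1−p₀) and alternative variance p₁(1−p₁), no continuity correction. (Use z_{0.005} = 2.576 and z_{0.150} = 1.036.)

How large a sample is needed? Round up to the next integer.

n = 138

n = [z_{α/2}·√(p₀q₀) + z_β·√(p₁q₁)]² / (p₁ − p₀)²
  = [2.576·√(0.23·0.77) + 1.036·√(0.11·0.89)]² / (-0.12)²
  = [2.576·0.4208 + 1.036·0.3129]² / 0.0144
  = [1.4082]² / 0.0144
  = 137.71
Round up → n = 138.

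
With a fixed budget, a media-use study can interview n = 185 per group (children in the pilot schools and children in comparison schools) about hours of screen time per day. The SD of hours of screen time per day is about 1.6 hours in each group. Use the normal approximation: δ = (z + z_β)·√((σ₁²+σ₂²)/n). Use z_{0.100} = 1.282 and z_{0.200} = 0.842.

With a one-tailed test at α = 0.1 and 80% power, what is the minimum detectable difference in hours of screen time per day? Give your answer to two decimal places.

δ = (z_α + z_β) · √((σ₁²+σ₂²)/n)
  = (1.282 + 0.842) · √(5.12/185)
  = 2.124 · √0.02768
  = 2.124 · 0.1664
  = 0.3533

Minimum detectable difference ≈ 0.35 hours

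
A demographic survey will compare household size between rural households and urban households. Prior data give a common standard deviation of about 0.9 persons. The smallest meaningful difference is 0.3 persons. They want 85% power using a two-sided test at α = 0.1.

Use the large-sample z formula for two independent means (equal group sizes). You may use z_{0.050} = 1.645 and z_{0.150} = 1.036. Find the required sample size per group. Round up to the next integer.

n = (z_{α/2} + z_β)² · (σ₁² + σ₂²) / δ²
  = (1.645 + 1.036)² · (2·0.9² = 1.62) / 0.3²
  = 7.1878 · 1.62 / 0.09
  = 129.38
Round up → n = 130 per group.

n = 130 per group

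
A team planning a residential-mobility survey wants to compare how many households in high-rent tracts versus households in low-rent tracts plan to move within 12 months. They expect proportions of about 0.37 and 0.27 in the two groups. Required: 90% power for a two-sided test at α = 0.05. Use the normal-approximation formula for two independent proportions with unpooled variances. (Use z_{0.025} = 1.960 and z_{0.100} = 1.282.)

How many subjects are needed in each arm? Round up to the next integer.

n = 453 per group

n = (z_{α/2} + z_β)² · [p₁(1−p₁) + p₂(1−p₂)] / (p₁ − p₂)²
  = (1.960 + 1.282)² · (0.37·0.63 + 0.27·0.73) / (0.10)²
  = (3.242)² · (0.2331 + 0.1971) / 0.0100
  = 10.5106 · 0.4302 / 0.0100
  = 452.16
Round up → n = 453 per group.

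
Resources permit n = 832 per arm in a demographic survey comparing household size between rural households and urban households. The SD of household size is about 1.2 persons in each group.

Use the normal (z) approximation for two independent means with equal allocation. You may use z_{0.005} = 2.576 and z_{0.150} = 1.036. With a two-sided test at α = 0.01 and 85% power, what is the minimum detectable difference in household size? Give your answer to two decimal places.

δ = (z_{α/2} + z_β) · √((σ₁²+σ₂²)/n)
  = (2.576 + 1.036) · √(2.88/832)
  = 3.612 · √0.00346
  = 3.612 · 0.0588
  = 0.2125

Minimum detectable difference ≈ 0.21 persons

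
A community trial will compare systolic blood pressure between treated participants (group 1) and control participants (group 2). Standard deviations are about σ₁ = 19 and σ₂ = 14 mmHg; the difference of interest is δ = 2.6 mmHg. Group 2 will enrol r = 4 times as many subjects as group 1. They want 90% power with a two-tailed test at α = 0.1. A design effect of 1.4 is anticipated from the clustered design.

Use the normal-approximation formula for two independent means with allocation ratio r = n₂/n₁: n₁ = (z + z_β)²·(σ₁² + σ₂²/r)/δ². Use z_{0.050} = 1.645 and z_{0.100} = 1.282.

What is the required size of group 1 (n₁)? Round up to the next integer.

n₁ = 728

n₁ = (z_{α/2} + z_β)² · (σ₁² + σ₂²/r) / δ²
   = (1.645 + 1.282)² · (19² + 14²/4) / 2.6²
   = 8.5673 · (361 + 49) / 6.76
   = 8.5673 · 410 / 6.76
   = 519.62
Design effect: 1.4 × 519.62 = 727.46.
Round up → n₁ = 728; n₂ = r·n₁ = 4 × 728 = 2912.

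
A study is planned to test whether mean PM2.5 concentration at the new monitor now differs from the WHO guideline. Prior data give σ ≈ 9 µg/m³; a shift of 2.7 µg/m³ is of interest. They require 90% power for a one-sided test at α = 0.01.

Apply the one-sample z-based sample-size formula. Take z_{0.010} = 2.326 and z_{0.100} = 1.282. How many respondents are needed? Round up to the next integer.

n = 145

n = (z_α + z_β)² · σ² / δ²
  = (2.326 + 1.282)² · 9² / 2.7²
  = 13.0177 · 81 / 7.29
  = 144.64
Round up → n = 145.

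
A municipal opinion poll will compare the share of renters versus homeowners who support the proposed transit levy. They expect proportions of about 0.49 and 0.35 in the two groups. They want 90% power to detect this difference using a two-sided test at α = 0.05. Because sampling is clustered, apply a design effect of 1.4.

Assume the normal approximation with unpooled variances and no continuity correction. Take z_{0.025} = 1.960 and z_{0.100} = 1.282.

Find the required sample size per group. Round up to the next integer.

n = 359 per group

n = (z_{α/2} + z_β)² · [p₁(1−p₁) + p₂(1−p₂)] / (p₁ − p₂)²
  = (1.960 + 1.282)² · (0.49·0.51 + 0.35·0.65) / (0.14)²
  = (3.242)² · (0.2499 + 0.2275) / 0.0196
  = 10.5106 · 0.4774 / 0.0196
  = 256.01
Design effect: 1.4 × 256.01 = 358.41.
Round up → n = 359 per group.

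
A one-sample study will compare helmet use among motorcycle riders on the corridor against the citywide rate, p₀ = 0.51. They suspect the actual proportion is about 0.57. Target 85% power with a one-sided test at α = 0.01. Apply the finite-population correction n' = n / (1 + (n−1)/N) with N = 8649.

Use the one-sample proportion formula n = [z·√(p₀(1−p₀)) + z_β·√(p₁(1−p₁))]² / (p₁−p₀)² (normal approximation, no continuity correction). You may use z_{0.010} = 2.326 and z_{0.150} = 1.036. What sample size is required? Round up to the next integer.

n = [z_α·√(p₀q₀) + z_β·√(p₁q₁)]² / (p₁ − p₀)²
  = [2.326·√(0.51·0.49) + 1.036·√(0.57·0.43)]² / (0.06)²
  = [2.326·0.4999 + 1.036·0.4951]² / 0.0036
  = [1.6757]² / 0.0036
  = 779.96
Finite-population correction (N = 8649): 779.96 / (1 + (779.96 − 1)/8649) = 715.52.
Round up → n = 716.

n = 716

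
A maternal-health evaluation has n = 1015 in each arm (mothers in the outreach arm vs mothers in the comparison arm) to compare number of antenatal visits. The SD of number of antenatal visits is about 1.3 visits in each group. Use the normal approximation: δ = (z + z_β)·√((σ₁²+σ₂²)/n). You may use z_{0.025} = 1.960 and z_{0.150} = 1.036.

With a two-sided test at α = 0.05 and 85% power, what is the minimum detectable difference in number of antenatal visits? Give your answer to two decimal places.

Minimum detectable difference ≈ 0.17 visits

δ = (z_{α/2} + z_β) · √((σ₁²+σ₂²)/n)
  = (1.960 + 1.036) · √(3.38/1015)
  = 2.996 · √0.00333
  = 2.996 · 0.0577
  = 0.1729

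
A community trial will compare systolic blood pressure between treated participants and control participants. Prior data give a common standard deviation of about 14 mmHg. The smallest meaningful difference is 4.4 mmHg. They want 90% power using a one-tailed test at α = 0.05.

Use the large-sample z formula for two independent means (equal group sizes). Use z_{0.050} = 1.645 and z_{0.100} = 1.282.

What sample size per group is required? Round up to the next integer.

n = (z_α + z_β)² · (σ₁² + σ₂²) / δ²
  = (1.645 + 1.282)² · (2·14² = 392) / 4.4²
  = 8.5673 · 392 / 19.36
  = 173.47
Round up → n = 174 per group.

n = 174 per group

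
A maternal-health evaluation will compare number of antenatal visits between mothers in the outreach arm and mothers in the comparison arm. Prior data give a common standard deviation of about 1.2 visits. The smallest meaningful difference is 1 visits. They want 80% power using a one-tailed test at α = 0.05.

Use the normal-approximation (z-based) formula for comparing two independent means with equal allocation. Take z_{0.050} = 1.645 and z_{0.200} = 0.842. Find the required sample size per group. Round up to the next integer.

n = (z_α + z_β)² · (σ₁² + σ₂²) / δ²
  = (1.645 + 0.842)² · (2·1.2² = 2.88) / 1²
  = 6.1852 · 2.88 / 1
  = 17.81
Round up → n = 18 per group.

n = 18 per group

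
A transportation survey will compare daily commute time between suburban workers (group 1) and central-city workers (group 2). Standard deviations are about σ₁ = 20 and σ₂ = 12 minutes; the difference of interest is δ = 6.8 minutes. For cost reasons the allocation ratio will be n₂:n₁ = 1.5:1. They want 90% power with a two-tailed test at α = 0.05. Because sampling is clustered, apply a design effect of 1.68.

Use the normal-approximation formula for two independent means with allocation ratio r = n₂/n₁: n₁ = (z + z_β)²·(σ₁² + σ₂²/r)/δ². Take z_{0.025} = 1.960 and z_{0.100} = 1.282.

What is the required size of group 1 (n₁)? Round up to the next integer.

n₁ = 190

n₁ = (z_{α/2} + z_β)² · (σ₁² + σ₂²/r) / δ²
   = (1.960 + 1.282)² · (20² + 12²/1.5) / 6.8²
   = 10.5106 · (400 + 96) / 46.24
   = 10.5106 · 496 / 46.24
   = 112.74
Design effect: 1.68 × 112.74 = 189.41.
Round up → n₁ = 190; n₂ = r·n₁ = 1.5 × 190 = 285.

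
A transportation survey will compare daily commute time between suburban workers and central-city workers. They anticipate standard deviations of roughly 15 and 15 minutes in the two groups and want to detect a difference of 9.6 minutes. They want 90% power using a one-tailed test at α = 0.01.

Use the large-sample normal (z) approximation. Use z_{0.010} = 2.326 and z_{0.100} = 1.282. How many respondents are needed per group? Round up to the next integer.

n = (z_α + z_β)² · (σ₁² + σ₂²) / δ²
  = (2.326 + 1.282)² · (15² + 15² = 450) / 9.6²
  = 13.0177 · 450 / 92.16
  = 63.56
Round up → n = 64 per group.

n = 64 per group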